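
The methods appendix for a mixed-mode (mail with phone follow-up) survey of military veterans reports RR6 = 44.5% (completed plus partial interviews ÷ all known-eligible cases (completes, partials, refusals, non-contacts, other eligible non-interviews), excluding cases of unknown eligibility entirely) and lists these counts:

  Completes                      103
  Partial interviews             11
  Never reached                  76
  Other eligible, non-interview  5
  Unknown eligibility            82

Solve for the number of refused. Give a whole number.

61

Num: 103 + 11 = 114
RR6 = 114 / D = 0.445
D = 114 / 0.445 = 256.2
Other denominator terms total 195
refused = 256.2 − 195 ≈ 61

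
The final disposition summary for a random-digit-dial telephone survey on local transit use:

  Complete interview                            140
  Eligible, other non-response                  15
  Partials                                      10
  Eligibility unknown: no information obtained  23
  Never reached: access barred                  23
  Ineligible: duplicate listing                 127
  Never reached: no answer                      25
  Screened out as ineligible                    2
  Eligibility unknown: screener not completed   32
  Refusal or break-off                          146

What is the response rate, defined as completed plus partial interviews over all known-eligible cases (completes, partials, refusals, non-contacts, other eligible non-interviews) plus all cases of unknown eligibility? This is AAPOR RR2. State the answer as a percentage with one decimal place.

36.2%

No answer / not reached = 25 + 23 = 48
Undetermined eligibility = 32 + 23 = 55
Out of scope = 2 + 127 = 129
Numerator: 140 + 10 = 150
Denom: 140 + 10 + 146 + 48 + 15 + 55 = 414
RR2 = 150 / 414 = 0.3623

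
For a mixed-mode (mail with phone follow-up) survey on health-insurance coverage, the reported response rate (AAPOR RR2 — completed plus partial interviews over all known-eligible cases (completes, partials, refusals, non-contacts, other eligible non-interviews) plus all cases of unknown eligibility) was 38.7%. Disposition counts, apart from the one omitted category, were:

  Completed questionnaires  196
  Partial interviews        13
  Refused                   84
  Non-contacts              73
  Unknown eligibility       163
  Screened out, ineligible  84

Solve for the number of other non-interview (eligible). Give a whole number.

Numerator = 196 + 13 = 209
RR2 = 209 / D = 0.387
D = 209 / 0.387 = 540.1
Other denominator terms total 529
other non-interview (eligible) = 540.1 − 529 ≈ 11

11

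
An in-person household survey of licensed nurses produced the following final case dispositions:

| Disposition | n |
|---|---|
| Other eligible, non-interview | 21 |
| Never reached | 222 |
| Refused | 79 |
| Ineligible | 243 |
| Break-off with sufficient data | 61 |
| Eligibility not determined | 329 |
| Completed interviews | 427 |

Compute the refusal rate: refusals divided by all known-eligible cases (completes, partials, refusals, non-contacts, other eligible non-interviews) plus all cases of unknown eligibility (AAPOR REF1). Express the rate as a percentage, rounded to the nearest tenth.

Numerator → 79
Base → 427 + 61 + 79 + 222 + 21 + 329 = 1139
REF1 = 79 / 1139 = 0.0694

6.9%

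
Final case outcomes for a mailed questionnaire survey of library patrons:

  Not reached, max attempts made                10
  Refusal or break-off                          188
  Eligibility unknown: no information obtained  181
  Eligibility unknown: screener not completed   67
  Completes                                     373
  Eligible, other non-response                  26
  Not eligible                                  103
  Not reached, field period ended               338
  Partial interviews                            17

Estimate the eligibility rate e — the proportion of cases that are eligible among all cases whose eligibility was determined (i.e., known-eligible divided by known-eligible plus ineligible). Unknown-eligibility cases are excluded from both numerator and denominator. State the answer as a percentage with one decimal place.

90.2%

No answer / not reached = 338 + 10 = 348
Undetermined eligibility = 67 + 181 = 248
Determined eligible = 373 + 17 + 188 + 348 + 26 = 952
e = 952 / (952 + 103) = 952 / 1055 = 0.9024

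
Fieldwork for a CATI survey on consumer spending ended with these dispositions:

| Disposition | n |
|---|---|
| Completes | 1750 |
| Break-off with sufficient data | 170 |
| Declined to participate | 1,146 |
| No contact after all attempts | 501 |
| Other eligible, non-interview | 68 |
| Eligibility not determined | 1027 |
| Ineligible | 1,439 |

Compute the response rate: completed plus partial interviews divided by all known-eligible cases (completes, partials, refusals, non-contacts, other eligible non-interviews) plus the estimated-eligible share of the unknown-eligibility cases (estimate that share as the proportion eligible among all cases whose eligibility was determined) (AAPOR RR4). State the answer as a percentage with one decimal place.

Num → 1750 + 170 = 1920
Determined eligible → 1750 + 170 + 1146 + 501 + 68 = 3635
e = 3635 / (3635 + 1439) = 3635 / 5074 = 0.7164
Estimated eligible among unknowns → 0.7164 × 1027 = 735.74
Denom → 3635 + 735.74 = 4370.74
RR4 = 1920 / 4370.74 = 0.4393

43.9%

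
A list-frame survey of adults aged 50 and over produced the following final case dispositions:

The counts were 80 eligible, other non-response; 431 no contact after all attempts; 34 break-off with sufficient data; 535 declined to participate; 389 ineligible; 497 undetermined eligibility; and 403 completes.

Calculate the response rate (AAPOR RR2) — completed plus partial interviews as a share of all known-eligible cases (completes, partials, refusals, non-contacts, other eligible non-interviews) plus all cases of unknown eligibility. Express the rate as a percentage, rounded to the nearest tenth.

Top: 403 + 34 = 437
Denominator: 403 + 34 + 535 + 431 + 80 + 497 = 1980
RR2 = 437 / 1980 = 0.2207

22.1%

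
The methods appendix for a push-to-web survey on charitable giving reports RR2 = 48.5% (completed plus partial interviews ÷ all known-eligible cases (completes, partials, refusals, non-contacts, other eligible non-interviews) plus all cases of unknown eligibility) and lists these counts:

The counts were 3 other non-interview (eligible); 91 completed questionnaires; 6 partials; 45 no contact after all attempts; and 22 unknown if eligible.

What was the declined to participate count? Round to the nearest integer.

33

Numerator = 91 + 6 = 97
RR2 = 97 / D = 0.485
D = 97 / 0.485 = 200.0
Rest of base = 167
declined to participate = 200.0 − 167 ≈ 33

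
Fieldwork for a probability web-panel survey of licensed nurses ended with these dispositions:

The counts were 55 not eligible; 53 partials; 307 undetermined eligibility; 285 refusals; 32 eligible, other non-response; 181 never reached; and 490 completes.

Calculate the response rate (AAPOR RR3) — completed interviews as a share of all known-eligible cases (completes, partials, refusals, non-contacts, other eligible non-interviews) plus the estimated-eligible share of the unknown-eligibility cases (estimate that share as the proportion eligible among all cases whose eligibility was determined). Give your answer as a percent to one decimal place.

Top → 490
Determined eligible → 490 + 53 + 285 + 181 + 32 = 1041
e = 1041 / (1041 + 55) = 1041 / 1096 = 0.9498
Estimated eligible among unknowns → 0.9498 × 307 = 291.59
Denom → 1041 + 291.59 = 1332.59
RR3 = 490 / 1332.59 = 0.3677

36.8%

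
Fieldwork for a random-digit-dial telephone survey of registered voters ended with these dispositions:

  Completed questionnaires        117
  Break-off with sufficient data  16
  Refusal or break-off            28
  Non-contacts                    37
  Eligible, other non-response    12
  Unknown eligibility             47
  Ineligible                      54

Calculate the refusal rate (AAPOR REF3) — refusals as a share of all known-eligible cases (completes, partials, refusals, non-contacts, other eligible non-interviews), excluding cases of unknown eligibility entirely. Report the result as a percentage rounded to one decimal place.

Top: 28
Denominator: 117 + 16 + 28 + 37 + 12 = 210
REF3 = 28 / 210 = 0.1333

13.3%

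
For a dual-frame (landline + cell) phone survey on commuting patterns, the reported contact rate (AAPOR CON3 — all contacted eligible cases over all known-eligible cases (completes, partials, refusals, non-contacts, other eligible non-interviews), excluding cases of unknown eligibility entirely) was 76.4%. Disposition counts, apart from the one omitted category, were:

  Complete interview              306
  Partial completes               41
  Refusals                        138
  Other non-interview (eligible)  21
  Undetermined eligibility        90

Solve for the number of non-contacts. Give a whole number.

Numerator = 306 + 41 + 138 + 21 = 506
CON3 = 506 / D = 0.764
D = 506 / 0.764 = 662.3
Rest of base = 506
non-contacts = 662.3 − 506 ≈ 156

156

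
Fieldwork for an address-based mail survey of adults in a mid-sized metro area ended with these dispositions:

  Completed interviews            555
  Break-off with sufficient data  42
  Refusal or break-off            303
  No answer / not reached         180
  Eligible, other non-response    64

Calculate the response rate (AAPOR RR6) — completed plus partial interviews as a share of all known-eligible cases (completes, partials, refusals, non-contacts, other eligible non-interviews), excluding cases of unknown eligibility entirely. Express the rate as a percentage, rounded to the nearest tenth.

52.2%

Num → 555 + 42 = 597
Base → 555 + 42 + 303 + 180 + 64 = 1144
RR6 = 597 / 1144 = 0.5219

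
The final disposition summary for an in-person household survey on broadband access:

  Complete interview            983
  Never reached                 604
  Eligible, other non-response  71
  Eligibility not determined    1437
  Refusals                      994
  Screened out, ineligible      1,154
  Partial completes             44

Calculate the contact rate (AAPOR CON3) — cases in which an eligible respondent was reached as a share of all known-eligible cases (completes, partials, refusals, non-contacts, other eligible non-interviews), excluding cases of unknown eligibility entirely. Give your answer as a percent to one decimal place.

77.6%

Num: 983 + 44 + 994 + 71 = 2092
Denominator: 983 + 44 + 994 + 604 + 71 = 2696
CON3 = 2092 / 2696 = 0.7760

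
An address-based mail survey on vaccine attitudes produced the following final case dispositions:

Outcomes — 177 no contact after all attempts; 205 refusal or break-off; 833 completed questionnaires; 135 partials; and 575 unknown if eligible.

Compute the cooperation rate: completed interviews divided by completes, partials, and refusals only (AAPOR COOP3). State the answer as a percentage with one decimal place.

71.0%

Top → 833
Denominator → 833 + 135 + 205 = 1173
COOP3 = 833 / 1173 = 0.7101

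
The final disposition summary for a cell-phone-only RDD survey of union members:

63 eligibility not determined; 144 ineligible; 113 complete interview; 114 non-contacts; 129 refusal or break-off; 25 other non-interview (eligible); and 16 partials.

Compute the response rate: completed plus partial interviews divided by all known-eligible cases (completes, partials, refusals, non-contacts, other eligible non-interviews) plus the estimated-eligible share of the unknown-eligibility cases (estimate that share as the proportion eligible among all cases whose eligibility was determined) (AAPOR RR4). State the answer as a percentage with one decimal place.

29.1%

Num = 113 + 16 = 129
Known eligible = 113 + 16 + 129 + 114 + 25 = 397
e = 397 / (397 + 144) = 397 / 541 = 0.7338
Eligible share of unknowns = 0.7338 × 63 = 46.23
Base = 397 + 46.23 = 443.23
RR4 = 129 / 443.23 = 0.2910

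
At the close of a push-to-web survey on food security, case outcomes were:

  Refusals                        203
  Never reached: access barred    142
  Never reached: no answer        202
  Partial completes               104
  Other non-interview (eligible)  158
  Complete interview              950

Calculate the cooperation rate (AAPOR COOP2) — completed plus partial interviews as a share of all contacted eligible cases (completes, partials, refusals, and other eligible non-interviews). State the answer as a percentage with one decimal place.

74.5%

No answer / not reached = 202 + 142 = 344
Num = 950 + 104 = 1054
Denom = 950 + 104 + 203 + 158 = 1415
COOP2 = 1054 / 1415 = 0.7449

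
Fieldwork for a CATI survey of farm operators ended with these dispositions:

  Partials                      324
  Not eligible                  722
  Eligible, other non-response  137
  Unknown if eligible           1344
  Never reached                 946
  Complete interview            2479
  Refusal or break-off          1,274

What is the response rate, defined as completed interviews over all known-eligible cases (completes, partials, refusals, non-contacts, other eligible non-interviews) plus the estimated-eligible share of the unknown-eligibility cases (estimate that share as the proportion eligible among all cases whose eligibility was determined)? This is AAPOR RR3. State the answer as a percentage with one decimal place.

Top → 2479
Eligible (known) → 2479 + 324 + 1274 + 946 + 137 = 5160
e = 5160 / (5160 + 722) = 5160 / 5882 = 0.8773
Estimated eligible among unknowns → 0.8773 × 1344 = 1179.09
Denom → 5160 + 1179.09 = 6339.09
RR3 = 2479 / 6339.09 = 0.3911

39.1%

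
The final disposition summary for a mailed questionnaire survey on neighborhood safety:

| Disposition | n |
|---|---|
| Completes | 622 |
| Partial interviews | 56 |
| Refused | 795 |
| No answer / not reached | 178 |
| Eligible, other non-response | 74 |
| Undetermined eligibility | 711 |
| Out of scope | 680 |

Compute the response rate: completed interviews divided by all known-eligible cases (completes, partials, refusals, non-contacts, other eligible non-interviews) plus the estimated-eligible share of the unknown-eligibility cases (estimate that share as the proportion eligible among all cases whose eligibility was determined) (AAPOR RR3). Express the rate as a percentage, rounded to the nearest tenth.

27.8%

Numerator: 622
Known eligible: 622 + 56 + 795 + 178 + 74 = 1725
e = 1725 / (1725 + 680) = 1725 / 2405 = 0.7173
Estimated eligible among unknowns: 0.7173 × 711 = 510.00
Denom: 1725 + 510.00 = 2235.00
RR3 = 622 / 2235.00 = 0.2783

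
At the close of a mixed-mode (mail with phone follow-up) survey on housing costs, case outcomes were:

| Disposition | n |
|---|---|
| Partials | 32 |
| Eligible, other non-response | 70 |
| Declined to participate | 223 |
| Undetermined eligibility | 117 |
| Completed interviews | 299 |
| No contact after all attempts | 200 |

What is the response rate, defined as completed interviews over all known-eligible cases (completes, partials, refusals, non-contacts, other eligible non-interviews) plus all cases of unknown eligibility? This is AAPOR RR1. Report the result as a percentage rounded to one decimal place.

Top: 299
Denom: 299 + 32 + 223 + 200 + 70 + 117 = 941
RR1 = 299 / 941 = 0.3177

31.8%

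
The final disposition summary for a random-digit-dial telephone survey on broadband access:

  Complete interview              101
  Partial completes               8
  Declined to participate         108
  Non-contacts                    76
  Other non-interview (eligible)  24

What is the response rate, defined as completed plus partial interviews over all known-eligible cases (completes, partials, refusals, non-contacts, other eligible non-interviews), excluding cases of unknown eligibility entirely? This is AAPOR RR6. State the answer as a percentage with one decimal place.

Numerator = 101 + 8 = 109
Base = 101 + 8 + 108 + 76 + 24 = 317
RR6 = 109 / 317 = 0.3438

34.4%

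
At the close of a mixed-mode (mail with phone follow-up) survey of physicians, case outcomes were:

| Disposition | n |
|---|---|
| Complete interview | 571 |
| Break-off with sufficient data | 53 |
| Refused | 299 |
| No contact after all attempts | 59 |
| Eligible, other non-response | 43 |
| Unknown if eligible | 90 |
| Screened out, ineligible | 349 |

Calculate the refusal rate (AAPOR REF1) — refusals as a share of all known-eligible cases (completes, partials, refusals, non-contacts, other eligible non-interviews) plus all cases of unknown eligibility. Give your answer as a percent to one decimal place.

Numerator → 299
Denominator → 571 + 53 + 299 + 59 + 43 + 90 = 1115
REF1 = 299 / 1115 = 0.2682

26.8%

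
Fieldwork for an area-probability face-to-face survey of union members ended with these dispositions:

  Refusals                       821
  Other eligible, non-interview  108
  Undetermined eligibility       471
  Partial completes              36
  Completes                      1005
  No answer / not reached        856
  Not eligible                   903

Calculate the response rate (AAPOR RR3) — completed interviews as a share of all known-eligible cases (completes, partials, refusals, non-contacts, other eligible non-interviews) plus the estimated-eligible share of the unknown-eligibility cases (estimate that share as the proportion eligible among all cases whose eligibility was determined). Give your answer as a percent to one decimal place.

Numerator → 1005
Determined eligible → 1005 + 36 + 821 + 856 + 108 = 2826
e = 2826 / (2826 + 903) = 2826 / 3729 = 0.7578
Eligible share of unknowns → 0.7578 × 471 = 356.92
Base → 2826 + 356.92 = 3182.92
RR3 = 1005 / 3182.92 = 0.3157

31.6%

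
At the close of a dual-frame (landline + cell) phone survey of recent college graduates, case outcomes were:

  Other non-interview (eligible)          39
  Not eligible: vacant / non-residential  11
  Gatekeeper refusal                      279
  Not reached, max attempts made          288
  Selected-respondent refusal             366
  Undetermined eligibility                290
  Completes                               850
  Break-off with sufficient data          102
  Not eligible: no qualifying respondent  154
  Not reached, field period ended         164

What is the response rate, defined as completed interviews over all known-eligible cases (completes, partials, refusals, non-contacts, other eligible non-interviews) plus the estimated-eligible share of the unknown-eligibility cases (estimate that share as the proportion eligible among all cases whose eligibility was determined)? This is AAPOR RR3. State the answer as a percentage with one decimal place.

36.1%

Refused = 279 + 366 = 645
Non-contacts = 164 + 288 = 452
Not eligible = 154 + 11 = 165
Top = 850
Known eligible = 850 + 102 + 645 + 452 + 39 = 2088
e = 2088 / (2088 + 165) = 2088 / 2253 = 0.9268
e × U = 0.9268 × 290 = 268.77
Base = 2088 + 268.77 = 2356.77
RR3 = 850 / 2356.77 = 0.3607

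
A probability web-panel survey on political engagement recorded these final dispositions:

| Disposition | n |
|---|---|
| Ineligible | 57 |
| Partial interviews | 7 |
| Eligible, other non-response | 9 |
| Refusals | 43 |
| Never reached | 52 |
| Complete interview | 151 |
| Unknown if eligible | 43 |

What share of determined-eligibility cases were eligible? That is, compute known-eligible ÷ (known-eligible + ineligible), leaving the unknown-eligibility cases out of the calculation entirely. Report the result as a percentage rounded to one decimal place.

Determined eligible → 151 + 7 + 43 + 52 + 9 = 262
e = 262 / (262 + 57) = 262 / 319 = 0.8213

82.1%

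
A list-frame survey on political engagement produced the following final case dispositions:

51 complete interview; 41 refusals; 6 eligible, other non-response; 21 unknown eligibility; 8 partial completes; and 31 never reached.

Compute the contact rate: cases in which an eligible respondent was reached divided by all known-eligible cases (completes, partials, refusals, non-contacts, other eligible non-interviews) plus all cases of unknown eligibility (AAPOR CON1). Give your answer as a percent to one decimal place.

Top = 51 + 8 + 41 + 6 = 106
Base = 51 + 8 + 41 + 31 + 6 + 21 = 158
CON1 = 106 / 158 = 0.6709

67.1%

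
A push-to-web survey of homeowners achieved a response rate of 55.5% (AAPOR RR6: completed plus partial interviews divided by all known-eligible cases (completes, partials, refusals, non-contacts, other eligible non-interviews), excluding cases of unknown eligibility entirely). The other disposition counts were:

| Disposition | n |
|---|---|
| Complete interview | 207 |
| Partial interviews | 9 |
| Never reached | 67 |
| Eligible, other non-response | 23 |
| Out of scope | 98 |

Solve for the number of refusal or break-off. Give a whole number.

83

Num: 207 + 9 = 216
RR6 = 216 / D = 0.555
D = 216 / 0.555 = 389.2
Other denominator terms total 306
refusal or break-off = 389.2 − 306 ≈ 83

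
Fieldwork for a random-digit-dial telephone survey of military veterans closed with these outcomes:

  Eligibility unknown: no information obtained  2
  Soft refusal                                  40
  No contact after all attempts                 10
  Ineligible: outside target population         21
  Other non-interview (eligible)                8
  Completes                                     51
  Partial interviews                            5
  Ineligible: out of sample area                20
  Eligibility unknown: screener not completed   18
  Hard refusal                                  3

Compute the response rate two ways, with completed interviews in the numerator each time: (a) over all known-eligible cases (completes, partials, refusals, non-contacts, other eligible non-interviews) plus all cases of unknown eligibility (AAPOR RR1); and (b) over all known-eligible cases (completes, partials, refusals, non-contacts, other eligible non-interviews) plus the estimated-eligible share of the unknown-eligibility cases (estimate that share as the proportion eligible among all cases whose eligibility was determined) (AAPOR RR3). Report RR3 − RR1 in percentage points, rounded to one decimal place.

Refusals = 3 + 40 = 43
Unknown if eligible = 18 + 2 = 20
Not eligible = 21 + 20 = 41
Top = 51
Denom = 51 + 5 + 43 + 10 + 8 + 20 = 137
RR1 = 51 / 137 = 0.3723
Determined eligible = 51 + 5 + 43 + 10 + 8 = 117
e = 117 / (117 + 41) = 117 / 158 = 0.7405
e × U = 0.7405 × 20 = 14.81
Denom = 117 + 14.81 = 131.81
RR3 = 51 / 131.81 = 0.3869
Difference = 38.69 − 37.23 = 1.46 percentage points

1.5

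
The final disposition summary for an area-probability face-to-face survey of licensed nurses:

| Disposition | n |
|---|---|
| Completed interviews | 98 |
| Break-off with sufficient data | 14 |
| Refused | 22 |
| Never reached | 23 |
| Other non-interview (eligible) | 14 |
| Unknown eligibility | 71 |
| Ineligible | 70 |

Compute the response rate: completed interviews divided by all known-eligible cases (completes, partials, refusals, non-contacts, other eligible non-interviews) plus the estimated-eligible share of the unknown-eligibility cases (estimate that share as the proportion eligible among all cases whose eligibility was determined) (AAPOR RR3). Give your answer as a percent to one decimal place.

Num = 98
Known eligible = 98 + 14 + 22 + 23 + 14 = 171
e = 171 / (171 + 70) = 171 / 241 = 0.7095
Estimated eligible among unknowns = 0.7095 × 71 = 50.37
Denom = 171 + 50.37 = 221.37
RR3 = 98 / 221.37 = 0.4427

44.3%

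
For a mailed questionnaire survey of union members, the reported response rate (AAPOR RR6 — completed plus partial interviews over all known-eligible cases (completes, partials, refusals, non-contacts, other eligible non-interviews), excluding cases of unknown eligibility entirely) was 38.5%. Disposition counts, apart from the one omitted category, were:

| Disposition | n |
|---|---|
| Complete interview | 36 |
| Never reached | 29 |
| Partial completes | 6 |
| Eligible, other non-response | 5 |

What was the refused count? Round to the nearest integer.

Numerator: 36 + 6 = 42
RR6 = 42 / D = 0.385
D = 42 / 0.385 = 109.1
Rest of base = 76
refused = 109.1 − 76 ≈ 33

33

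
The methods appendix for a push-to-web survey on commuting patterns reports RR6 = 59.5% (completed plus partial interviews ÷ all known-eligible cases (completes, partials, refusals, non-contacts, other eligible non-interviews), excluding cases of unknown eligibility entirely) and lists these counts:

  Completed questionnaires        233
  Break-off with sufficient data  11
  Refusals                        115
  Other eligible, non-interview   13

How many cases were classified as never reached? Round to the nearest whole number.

Num = 233 + 11 = 244
RR6 = 244 / D = 0.595
D = 244 / 0.595 = 410.1
Other denominator terms total 372
never reached = 410.1 − 372 ≈ 38

38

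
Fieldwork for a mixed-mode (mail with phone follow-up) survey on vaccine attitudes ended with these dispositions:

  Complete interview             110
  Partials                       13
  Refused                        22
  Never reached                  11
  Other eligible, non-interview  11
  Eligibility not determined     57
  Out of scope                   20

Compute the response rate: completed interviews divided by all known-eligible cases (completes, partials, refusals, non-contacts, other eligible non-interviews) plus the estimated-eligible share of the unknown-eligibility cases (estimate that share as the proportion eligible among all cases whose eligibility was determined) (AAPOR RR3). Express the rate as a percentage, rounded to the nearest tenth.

Numerator → 110
Known eligible → 110 + 13 + 22 + 11 + 11 = 167
e = 167 / (167 + 20) = 167 / 187 = 0.8930
Estimated eligible among unknowns → 0.8930 × 57 = 50.90
Base → 167 + 50.90 = 217.90
RR3 = 110 / 217.90 = 0.5048

50.5%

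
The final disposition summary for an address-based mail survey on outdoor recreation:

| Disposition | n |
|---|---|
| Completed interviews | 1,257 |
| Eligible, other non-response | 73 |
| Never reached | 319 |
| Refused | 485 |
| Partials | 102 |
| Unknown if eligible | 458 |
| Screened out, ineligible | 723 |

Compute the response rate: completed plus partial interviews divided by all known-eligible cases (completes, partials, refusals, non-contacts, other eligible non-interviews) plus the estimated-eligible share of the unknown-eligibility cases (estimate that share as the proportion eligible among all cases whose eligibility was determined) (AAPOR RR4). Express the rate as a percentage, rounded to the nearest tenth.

Num = 1257 + 102 = 1359
Known eligible = 1257 + 102 + 485 + 319 + 73 = 2236
e = 2236 / (2236 + 723) = 2236 / 2959 = 0.7557
e × U = 0.7557 × 458 = 346.11
Denominator = 2236 + 346.11 = 2582.11
RR4 = 1359 / 2582.11 = 0.5263

52.6%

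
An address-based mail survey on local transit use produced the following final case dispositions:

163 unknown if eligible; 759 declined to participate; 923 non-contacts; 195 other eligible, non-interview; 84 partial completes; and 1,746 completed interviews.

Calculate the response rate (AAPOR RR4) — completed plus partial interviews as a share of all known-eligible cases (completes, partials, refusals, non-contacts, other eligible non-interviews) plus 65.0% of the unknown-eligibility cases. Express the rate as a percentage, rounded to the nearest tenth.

48.0%

Top: 1746 + 84 = 1830
Eligible (known): 1746 + 84 + 759 + 923 + 195 = 3707
e × U: 0.6500 × 163 = 105.95
Denom: 3707 + 105.95 = 3812.95
RR4 = 1830 / 3812.95 = 0.4799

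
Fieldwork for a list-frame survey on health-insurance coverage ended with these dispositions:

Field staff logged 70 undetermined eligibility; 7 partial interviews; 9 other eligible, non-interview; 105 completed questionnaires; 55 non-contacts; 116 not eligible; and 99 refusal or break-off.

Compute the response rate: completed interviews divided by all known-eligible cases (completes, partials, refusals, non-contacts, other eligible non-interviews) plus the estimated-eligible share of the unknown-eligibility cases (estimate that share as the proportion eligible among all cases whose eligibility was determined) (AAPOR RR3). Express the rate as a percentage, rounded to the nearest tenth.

32.4%

Top = 105
Determined eligible = 105 + 7 + 99 + 55 + 9 = 275
e = 275 / (275 + 116) = 275 / 391 = 0.7033
Eligible share of unknowns = 0.7033 × 70 = 49.23
Denom = 275 + 49.23 = 324.23
RR3 = 105 / 324.23 = 0.3238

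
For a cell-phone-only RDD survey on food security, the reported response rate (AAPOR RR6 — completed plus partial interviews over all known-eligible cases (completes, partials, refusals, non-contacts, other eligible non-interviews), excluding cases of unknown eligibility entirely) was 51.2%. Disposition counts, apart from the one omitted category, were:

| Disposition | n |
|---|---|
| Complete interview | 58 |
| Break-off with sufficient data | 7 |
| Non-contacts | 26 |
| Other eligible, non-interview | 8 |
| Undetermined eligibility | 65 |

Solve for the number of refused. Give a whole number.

28

Top → 58 + 7 = 65
RR6 = 65 / D = 0.512
D = 65 / 0.512 = 127.0
Rest of base = 99
refused = 127.0 − 99 ≈ 28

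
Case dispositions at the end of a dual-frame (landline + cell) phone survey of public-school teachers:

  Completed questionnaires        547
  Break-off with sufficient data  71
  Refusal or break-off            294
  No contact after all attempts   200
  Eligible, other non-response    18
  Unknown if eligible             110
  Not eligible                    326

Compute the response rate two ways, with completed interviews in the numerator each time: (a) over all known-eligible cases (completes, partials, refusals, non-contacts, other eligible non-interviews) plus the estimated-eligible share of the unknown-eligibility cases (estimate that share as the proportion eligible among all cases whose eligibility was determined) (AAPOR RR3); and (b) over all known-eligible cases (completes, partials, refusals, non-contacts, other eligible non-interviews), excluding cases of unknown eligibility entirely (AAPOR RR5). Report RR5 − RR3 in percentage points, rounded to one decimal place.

Numerator → 547
Determined eligible → 547 + 71 + 294 + 200 + 18 = 1130
e = 1130 / (1130 + 326) = 1130 / 1456 = 0.7761
Estimated eligible among unknowns → 0.7761 × 110 = 85.37
Denominator → 1130 + 85.37 = 1215.37
RR3 = 547 / 1215.37 = 0.4501
Denominator → 547 + 71 + 294 + 200 + 18 = 1130
RR5 = 547 / 1130 = 0.4841
Difference = 48.41 − 45.01 = 3.40 percentage points

3.4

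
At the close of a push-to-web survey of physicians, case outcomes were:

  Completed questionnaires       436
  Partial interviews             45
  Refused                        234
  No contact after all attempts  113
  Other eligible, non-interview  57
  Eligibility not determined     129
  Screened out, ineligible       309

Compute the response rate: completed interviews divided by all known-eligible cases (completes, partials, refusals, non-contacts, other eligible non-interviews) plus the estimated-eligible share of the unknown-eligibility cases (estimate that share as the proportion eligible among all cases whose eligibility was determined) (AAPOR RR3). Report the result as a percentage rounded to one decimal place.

44.5%

Num: 436
Eligible (known): 436 + 45 + 234 + 113 + 57 = 885
e = 885 / (885 + 309) = 885 / 1194 = 0.7412
Estimated eligible among unknowns: 0.7412 × 129 = 95.61
Denom: 885 + 95.61 = 980.61
RR3 = 436 / 980.61 = 0.4446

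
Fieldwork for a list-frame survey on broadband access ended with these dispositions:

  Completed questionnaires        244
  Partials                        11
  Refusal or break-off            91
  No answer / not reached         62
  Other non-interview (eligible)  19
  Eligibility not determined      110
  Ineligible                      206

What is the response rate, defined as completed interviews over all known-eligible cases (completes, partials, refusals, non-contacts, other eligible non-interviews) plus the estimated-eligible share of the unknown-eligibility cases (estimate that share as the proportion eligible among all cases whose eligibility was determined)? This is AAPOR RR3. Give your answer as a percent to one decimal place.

48.7%

Num → 244
Known eligible → 244 + 11 + 91 + 62 + 19 = 427
e = 427 / (427 + 206) = 427 / 633 = 0.6746
Estimated eligible among unknowns → 0.6746 × 110 = 74.21
Denom → 427 + 74.21 = 501.21
RR3 = 244 / 501.21 = 0.4868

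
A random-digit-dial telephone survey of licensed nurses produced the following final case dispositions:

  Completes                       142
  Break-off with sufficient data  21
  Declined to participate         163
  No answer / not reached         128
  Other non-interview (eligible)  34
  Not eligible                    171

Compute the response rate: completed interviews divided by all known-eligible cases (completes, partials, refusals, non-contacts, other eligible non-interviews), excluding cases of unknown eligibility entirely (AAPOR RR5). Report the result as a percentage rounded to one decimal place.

29.1%

Top: 142
Denom: 142 + 21 + 163 + 128 + 34 = 488
RR5 = 142 / 488 = 0.2910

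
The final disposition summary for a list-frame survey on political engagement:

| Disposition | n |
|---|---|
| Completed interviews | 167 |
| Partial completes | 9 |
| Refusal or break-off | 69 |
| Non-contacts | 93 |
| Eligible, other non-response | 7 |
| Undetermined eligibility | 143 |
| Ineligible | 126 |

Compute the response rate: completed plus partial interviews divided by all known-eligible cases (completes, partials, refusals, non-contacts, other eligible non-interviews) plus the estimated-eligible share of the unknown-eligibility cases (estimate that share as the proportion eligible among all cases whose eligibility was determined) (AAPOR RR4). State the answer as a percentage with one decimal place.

39.1%

Numerator = 167 + 9 = 176
Eligible (known) = 167 + 9 + 69 + 93 + 7 = 345
e = 345 / (345 + 126) = 345 / 471 = 0.7325
e × U = 0.7325 × 143 = 104.75
Denom = 345 + 104.75 = 449.75
RR4 = 176 / 449.75 = 0.3913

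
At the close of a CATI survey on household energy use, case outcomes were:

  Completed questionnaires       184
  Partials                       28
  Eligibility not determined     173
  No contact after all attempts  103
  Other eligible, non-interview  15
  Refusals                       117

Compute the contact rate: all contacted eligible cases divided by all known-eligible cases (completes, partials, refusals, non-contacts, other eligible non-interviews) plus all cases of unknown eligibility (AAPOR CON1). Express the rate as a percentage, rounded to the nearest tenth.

55.5%

Num: 184 + 28 + 117 + 15 = 344
Denom: 184 + 28 + 117 + 103 + 15 + 173 = 620
CON1 = 344 / 620 = 0.5548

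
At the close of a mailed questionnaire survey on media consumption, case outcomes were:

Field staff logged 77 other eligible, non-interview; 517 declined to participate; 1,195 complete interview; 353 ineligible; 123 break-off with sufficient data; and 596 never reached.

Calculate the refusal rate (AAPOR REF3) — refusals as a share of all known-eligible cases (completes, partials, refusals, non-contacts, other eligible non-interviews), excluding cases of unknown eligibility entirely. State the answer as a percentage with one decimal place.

Top → 517
Denom → 1195 + 123 + 517 + 596 + 77 = 2508
REF3 = 517 / 2508 = 0.2061

20.6%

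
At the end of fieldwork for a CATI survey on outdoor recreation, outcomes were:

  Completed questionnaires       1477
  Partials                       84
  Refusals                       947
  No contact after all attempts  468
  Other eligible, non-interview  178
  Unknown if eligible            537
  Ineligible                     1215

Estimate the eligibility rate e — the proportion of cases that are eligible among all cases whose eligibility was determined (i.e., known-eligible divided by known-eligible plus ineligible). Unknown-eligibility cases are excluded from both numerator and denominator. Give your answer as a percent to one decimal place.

72.2%

Eligible (known) = 1477 + 84 + 947 + 468 + 178 = 3154
e = 3154 / (3154 + 1215) = 3154 / 4369 = 0.7219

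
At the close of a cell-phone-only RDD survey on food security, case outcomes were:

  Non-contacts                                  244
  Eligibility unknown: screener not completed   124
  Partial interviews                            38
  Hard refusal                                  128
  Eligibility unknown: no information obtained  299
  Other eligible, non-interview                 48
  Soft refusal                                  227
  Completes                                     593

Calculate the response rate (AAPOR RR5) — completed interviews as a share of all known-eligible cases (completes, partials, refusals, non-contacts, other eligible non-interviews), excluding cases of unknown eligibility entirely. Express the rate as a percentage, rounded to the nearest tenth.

Declined to participate = 128 + 227 = 355
Eligibility not determined = 124 + 299 = 423
Num = 593
Denominator = 593 + 38 + 355 + 244 + 48 = 1278
RR5 = 593 / 1278 = 0.4640

46.4%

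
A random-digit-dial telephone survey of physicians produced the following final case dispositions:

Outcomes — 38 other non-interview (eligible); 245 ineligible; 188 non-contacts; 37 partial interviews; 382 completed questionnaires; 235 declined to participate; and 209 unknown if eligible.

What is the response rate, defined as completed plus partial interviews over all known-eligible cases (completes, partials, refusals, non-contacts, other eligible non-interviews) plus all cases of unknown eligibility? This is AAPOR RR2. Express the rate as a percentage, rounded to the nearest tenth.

38.5%

Numerator: 382 + 37 = 419
Denominator: 382 + 37 + 235 + 188 + 38 + 209 = 1089
RR2 = 419 / 1089 = 0.3848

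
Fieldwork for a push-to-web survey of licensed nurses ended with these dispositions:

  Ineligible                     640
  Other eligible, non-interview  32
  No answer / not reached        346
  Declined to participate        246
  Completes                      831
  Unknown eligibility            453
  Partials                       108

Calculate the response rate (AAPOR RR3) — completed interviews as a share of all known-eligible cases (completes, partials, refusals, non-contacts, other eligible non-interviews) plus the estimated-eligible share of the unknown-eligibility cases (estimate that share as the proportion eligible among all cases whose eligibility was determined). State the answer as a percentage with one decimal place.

Num = 831
Eligible (known) = 831 + 108 + 246 + 346 + 32 = 1563
e = 1563 / (1563 + 640) = 1563 / 2203 = 0.7095
Eligible share of unknowns = 0.7095 × 453 = 321.40
Denom = 1563 + 321.40 = 1884.40
RR3 = 831 / 1884.40 = 0.4410

44.1%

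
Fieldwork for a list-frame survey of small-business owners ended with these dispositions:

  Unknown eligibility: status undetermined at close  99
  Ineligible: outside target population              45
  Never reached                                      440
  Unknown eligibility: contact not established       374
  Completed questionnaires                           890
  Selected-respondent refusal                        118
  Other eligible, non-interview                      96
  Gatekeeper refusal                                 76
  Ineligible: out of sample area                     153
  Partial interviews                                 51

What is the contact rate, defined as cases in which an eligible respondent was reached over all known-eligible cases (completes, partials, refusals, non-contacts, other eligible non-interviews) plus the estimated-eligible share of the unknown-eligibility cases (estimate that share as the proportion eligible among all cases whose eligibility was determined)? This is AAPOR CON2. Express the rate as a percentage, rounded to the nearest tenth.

Refusals = 76 + 118 = 194
Eligibility not determined = 374 + 99 = 473
Out of scope = 45 + 153 = 198
Numerator: 890 + 51 + 194 + 96 = 1231
Eligible (known): 890 + 51 + 194 + 440 + 96 = 1671
e = 1671 / (1671 + 198) = 1671 / 1869 = 0.8941
e × U: 0.8941 × 473 = 422.91
Denominator: 1671 + 422.91 = 2093.91
CON2 = 1231 / 2093.91 = 0.5879

58.8%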